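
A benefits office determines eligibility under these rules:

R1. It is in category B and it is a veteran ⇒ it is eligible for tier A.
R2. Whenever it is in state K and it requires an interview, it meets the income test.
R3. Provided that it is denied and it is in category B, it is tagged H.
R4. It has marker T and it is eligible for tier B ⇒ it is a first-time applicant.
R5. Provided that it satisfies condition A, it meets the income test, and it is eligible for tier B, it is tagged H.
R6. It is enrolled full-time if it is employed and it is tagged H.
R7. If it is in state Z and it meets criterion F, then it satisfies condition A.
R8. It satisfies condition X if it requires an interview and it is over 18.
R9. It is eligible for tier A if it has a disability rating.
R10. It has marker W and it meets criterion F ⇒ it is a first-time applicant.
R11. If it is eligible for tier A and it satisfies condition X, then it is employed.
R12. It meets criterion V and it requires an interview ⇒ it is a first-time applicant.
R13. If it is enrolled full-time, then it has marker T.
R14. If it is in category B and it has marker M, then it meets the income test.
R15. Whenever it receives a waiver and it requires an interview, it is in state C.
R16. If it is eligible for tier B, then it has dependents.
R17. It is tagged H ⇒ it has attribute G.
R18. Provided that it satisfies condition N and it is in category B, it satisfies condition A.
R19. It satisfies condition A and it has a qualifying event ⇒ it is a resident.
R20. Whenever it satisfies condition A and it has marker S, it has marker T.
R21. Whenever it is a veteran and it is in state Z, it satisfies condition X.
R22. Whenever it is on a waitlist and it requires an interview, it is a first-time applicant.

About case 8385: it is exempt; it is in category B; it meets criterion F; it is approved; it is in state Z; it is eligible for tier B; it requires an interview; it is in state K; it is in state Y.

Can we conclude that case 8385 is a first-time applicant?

No

Forward chaining from the given facts derives: meets the income test, satisfies condition A, has dependents, is tagged H, has attribute G.
Rules concluding "it is a first-time applicant": R4 needs "it has marker T"; R10 needs "it has marker W"; R12 needs "it meets criterion V"; R22 needs "it is on a waitlist" — none of these are established.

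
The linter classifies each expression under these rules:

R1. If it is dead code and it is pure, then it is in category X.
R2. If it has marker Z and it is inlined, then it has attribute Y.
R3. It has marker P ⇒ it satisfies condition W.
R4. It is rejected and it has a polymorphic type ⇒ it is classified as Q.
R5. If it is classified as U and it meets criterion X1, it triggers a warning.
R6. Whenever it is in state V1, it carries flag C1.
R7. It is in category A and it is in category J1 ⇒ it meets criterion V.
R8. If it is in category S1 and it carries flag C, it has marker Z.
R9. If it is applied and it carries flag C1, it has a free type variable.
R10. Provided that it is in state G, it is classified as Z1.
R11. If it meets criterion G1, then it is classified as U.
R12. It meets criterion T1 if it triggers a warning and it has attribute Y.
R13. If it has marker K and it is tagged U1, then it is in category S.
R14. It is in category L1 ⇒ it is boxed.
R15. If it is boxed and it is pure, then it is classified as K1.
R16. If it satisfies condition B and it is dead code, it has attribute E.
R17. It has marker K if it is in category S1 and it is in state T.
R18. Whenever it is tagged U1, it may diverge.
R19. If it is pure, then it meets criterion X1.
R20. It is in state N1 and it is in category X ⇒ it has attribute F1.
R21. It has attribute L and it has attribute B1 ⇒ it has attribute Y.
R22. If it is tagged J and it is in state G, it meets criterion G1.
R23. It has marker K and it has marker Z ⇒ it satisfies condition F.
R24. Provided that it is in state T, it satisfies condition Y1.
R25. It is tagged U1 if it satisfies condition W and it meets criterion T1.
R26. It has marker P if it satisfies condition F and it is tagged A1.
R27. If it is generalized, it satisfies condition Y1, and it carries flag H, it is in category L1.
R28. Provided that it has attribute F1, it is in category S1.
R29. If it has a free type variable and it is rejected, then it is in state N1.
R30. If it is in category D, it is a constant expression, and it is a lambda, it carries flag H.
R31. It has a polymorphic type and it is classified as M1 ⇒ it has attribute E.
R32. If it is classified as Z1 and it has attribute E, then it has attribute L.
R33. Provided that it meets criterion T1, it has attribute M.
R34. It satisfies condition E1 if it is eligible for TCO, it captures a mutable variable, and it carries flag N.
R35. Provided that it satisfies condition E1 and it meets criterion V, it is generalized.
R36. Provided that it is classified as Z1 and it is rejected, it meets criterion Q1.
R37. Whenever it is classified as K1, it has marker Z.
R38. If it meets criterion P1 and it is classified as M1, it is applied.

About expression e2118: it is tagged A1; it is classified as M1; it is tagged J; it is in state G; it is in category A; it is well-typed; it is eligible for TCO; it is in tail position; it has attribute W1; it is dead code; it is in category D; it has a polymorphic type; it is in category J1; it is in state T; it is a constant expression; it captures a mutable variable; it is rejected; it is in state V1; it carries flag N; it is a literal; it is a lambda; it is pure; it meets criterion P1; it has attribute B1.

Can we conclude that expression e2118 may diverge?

By R1 (it is dead code, it is pure): it is in category X.
By R6 (it is in state V1): it carries flag C1.
By R7 (it is in category A, it is in category J1): it meets criterion V.
By R10 (it is in state G): it is classified as Z1.
By R19 (it is pure): it meets criterion X1.
By R22 (it is tagged J, it is in state G): it meets criterion G1.
By R24 (it is in state T): it satisfies condition Y1.
By R30 (it is in category D, it is a constant expression, it is a lambda): it carries flag H.
By R31 (it has a polymorphic type, it is classified as M1): it has attribute E.
By R32 (it is classified as Z1, it has attribute E): it has attribute L.
By R34 (it is eligible for TCO, it captures a mutable variable, it carries flag N): it satisfies condition E1.
By R35 (it satisfies condition E1, it meets criterion V): it is generalized.
By R38 (it meets criterion P1, it is classified as M1): it is applied.
By R9 (it is applied, it carries flag C1): it has a free type variable.
By R11 (it meets criterion G1): it is classified as U.
By R21 (it has attribute L, it has attribute B1): it has attribute Y.
By R27 (it is generalized, it satisfies condition Y1, it carries flag H): it is in category L1.
By R29 (it has a free type variable, it is rejected): it is in state N1.
By R5 (it is classified as U, it meets criterion X1): it triggers a warning.
By R12 (it triggers a warning, it has attribute Y): it meets criterion T1.
By R14 (it is in category L1): it is boxed.
By R15 (it is boxed, it is pure): it is classified as K1.
By R20 (it is in state N1, it is in category X): it has attribute F1.
By R28 (it has attribute F1): it is in category S1.
By R37 (it is classified as K1): it has marker Z.
By R17 (it is in category S1, it is in state T): it has marker K.
By R23 (it has marker K, it has marker Z): it satisfies condition F.
By R26 (it satisfies condition F, it is tagged A1): it has marker P.
By R3 (it has marker P): it satisfies condition W.
By R25 (it satisfies condition W, it meets criterion T1): it is tagged U1.
By R18 (it is tagged U1): it may diverge.

Yes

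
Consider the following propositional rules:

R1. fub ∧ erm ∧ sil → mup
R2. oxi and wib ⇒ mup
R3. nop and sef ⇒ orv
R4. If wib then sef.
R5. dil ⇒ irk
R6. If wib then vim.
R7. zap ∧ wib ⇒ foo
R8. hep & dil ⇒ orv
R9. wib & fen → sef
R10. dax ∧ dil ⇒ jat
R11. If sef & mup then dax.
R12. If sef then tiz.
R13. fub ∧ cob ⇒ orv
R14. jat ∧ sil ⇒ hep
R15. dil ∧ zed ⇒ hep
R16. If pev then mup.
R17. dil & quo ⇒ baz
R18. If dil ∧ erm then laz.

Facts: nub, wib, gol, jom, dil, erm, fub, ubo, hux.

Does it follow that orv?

No

Forward chaining from the given facts derives: sef, irk, vim, tiz, laz.
Rules concluding orv: R3 needs nop; R8 needs hep; R13 needs cob — none of these are established.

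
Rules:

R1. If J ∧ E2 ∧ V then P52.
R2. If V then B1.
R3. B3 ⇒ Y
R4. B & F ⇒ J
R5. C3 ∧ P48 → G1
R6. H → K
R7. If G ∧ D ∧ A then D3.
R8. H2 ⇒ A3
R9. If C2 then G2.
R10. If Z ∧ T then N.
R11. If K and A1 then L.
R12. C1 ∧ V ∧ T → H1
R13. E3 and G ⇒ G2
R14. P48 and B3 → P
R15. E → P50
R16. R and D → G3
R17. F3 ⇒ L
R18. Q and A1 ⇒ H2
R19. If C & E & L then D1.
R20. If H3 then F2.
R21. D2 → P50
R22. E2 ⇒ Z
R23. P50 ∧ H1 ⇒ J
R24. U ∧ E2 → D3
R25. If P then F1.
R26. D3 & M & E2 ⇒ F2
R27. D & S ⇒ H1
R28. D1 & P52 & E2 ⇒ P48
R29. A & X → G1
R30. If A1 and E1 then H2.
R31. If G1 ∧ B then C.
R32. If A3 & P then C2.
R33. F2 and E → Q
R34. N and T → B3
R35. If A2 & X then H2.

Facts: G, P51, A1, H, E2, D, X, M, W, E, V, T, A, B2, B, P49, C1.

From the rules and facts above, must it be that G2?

Yes

K  (by R6: H)
D3  (by R7: G, D, A)
L  (by R11: K, A1)
H1  (by R12: C1, V, T)
P50  (by R15: E)
Z  (by R22: E2)
J  (by R23: P50, H1)
F2  (by R26: D3, M, E2)
G1  (by R29: A, X)
C  (by R31: G1, B)
Q  (by R33: F2, E)
P52  (by R1: J, E2, V)
N  (by R10: Z, T)
H2  (by R18: Q, A1)
D1  (by R19: C, E, L)
P48  (by R28: D1, P52, E2)
B3  (by R34: N, T)
A3  (by R8: H2)
P  (by R14: P48, B3)
C2  (by R32: A3, P)
G2  (by R9: C2)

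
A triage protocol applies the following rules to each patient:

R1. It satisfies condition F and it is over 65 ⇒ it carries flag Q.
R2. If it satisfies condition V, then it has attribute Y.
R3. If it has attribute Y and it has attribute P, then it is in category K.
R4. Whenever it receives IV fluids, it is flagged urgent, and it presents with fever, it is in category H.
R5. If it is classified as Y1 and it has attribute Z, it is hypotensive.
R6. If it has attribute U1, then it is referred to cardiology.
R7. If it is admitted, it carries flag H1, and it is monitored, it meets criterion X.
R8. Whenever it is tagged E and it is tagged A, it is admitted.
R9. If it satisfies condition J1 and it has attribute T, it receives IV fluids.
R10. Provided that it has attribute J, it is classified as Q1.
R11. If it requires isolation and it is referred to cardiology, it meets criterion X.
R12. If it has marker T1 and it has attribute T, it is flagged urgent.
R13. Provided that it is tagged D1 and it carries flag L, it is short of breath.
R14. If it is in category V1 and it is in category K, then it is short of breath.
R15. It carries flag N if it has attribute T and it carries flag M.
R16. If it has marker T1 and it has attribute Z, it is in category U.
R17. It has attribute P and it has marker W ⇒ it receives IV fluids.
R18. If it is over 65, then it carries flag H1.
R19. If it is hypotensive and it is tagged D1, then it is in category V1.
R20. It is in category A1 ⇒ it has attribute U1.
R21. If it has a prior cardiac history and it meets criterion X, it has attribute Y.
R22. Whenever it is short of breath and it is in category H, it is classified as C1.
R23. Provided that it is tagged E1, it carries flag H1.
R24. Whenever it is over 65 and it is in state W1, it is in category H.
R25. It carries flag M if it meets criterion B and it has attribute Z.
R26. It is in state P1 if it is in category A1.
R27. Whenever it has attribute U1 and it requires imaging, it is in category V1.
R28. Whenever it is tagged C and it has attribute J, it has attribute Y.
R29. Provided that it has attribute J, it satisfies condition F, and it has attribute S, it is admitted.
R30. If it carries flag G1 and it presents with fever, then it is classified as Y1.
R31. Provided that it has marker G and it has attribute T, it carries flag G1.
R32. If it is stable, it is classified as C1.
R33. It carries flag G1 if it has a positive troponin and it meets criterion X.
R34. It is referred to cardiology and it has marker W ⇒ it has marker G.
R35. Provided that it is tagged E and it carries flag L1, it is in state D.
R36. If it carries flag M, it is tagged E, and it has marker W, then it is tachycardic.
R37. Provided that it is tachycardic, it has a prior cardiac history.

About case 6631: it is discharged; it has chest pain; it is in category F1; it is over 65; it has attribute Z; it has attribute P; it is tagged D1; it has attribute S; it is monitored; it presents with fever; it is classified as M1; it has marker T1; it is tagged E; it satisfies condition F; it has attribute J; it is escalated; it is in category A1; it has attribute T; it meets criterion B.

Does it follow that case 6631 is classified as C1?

Forward chaining from the given facts derives: carries flag Q, is classified as Q1, is flagged urgent, is in category U, carries flag H1, has attribute U1, carries flag M, is in state P1, is admitted, is referred to cardiology, meets criterion X, carries flag N.
Rules concluding "it is classified as C1": R22 needs "it is short of breath"; R32 needs "it is stable" — none of these are established.

No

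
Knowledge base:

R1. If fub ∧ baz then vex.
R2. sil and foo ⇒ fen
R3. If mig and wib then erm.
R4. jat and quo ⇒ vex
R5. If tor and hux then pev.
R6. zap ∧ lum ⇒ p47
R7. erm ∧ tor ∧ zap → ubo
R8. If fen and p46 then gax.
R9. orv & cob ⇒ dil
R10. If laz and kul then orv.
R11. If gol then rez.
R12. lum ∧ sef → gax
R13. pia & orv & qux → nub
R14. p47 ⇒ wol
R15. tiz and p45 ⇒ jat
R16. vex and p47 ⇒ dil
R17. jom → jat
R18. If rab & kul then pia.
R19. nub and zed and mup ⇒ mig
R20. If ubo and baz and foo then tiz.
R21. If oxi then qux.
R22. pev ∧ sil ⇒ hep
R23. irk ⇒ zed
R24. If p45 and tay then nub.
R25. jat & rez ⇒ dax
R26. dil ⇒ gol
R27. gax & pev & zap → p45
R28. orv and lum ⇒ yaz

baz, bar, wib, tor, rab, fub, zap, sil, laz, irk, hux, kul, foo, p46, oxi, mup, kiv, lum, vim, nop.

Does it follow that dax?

vex  (by R1: fub, baz)
fen  (by R2: sil, foo)
pev  (by R5: tor, hux)
p47  (by R6: zap, lum)
gax  (by R8: fen, p46)
orv  (by R10: laz, kul)
dil  (by R16: vex, p47)
pia  (by R18: rab, kul)
qux  (by R21: oxi)
zed  (by R23: irk)
gol  (by R26: dil)
p45  (by R27: gax, pev, zap)
rez  (by R11: gol)
nub  (by R13: pia, orv, qux)
mig  (by R19: nub, zed, mup)
erm  (by R3: mig, wib)
ubo  (by R7: erm, tor, zap)
tiz  (by R20: ubo, baz, foo)
jat  (by R15: tiz, p45)
dax  (by R25: jat, rez)

Yes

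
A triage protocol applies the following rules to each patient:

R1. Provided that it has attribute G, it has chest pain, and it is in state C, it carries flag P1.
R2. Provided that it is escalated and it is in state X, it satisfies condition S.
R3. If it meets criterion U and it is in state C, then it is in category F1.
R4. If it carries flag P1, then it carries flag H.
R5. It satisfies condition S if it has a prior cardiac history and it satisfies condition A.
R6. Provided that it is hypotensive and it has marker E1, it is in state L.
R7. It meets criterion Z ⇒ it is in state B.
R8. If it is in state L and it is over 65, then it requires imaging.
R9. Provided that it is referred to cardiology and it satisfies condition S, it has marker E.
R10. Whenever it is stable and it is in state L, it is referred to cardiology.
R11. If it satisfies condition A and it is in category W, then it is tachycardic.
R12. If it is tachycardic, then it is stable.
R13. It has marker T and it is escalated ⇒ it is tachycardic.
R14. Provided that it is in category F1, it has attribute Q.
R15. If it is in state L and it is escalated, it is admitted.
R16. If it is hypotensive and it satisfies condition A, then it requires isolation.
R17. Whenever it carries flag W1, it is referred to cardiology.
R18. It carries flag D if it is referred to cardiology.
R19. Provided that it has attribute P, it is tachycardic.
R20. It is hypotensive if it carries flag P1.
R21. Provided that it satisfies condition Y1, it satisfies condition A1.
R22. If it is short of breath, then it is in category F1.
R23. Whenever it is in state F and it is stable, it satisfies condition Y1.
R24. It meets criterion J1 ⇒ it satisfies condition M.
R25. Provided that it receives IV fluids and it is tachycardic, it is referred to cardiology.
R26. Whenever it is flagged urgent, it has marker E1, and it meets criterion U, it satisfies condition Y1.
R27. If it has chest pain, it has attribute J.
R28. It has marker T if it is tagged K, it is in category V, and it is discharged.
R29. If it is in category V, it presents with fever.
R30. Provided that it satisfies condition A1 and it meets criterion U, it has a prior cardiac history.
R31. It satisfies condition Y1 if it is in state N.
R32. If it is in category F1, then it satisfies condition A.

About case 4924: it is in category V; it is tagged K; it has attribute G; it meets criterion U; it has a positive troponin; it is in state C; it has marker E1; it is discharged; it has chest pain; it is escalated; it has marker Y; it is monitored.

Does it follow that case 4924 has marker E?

Forward chaining from the given facts derives: carries flag P1, is in category F1, carries flag H, has attribute Q, is hypotensive, has attribute J, has marker T, presents with fever, satisfies condition A, is in state L, is tachycardic, is admitted, requires isolation, is stable, is referred to cardiology, carries flag D.
The only rule concluding "it has marker E" is R9, which needs "it satisfies condition S"; that is never established.

No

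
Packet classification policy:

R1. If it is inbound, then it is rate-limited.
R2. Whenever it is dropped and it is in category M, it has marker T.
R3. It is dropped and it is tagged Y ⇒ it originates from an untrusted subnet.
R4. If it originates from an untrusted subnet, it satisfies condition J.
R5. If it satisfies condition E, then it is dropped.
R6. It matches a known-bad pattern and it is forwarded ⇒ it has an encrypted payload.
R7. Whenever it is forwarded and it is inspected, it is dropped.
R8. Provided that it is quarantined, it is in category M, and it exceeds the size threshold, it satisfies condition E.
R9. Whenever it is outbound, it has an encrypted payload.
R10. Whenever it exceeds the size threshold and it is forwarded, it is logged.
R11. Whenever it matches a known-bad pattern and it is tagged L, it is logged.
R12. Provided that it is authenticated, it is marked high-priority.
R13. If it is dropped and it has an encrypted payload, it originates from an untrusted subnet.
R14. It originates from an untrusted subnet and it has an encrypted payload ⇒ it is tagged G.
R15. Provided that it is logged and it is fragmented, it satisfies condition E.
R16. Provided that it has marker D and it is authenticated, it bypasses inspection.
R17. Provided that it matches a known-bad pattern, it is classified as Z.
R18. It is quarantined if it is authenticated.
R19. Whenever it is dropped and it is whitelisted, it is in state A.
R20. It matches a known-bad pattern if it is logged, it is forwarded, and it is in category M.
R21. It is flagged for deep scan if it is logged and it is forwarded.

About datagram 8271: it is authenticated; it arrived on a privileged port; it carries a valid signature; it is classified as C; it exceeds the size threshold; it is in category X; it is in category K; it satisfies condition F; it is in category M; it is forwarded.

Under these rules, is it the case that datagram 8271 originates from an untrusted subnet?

By R10 (it exceeds the size threshold, it is forwarded): it is logged.
By R18 (it is authenticated): it is quarantined.
By R20 (it is logged, it is forwarded, it is in category M): it matches a known-bad pattern.
By R6 (it matches a known-bad pattern, it is forwarded): it has an encrypted payload.
By R8 (it is quarantined, it is in category M, it exceeds the size threshold): it satisfies condition E.
By R5 (it satisfies condition E): it is dropped.
By R13 (it is dropped, it has an encrypted payload): it originates from an untrusted subnet.

Yes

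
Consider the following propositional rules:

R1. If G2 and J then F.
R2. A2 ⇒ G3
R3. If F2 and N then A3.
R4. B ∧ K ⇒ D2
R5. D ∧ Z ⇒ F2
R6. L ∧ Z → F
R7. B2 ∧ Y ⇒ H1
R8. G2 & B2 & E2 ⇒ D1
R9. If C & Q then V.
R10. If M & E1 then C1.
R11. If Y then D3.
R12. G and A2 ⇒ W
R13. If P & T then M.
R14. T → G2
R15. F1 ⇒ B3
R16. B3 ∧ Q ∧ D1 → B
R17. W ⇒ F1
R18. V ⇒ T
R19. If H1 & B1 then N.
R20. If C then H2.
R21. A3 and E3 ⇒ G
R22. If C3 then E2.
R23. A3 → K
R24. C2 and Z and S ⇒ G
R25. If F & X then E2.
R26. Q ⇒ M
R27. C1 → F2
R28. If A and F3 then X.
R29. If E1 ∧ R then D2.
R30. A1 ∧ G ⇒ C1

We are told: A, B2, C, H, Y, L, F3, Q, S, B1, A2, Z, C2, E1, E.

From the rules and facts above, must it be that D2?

F  (by R6: L, Z)
H1  (by R7: B2, Y)
V  (by R9: C, Q)
T  (by R18: V)
N  (by R19: H1, B1)
G  (by R24: C2, Z, S)
M  (by R26: Q)
X  (by R28: A, F3)
C1  (by R10: M, E1)
W  (by R12: G, A2)
G2  (by R14: T)
F1  (by R17: W)
E2  (by R25: F, X)
F2  (by R27: C1)
A3  (by R3: F2, N)
D1  (by R8: G2, B2, E2)
B3  (by R15: F1)
B  (by R16: B3, Q, D1)
K  (by R23: A3)
D2  (by R4: B, K)

Yes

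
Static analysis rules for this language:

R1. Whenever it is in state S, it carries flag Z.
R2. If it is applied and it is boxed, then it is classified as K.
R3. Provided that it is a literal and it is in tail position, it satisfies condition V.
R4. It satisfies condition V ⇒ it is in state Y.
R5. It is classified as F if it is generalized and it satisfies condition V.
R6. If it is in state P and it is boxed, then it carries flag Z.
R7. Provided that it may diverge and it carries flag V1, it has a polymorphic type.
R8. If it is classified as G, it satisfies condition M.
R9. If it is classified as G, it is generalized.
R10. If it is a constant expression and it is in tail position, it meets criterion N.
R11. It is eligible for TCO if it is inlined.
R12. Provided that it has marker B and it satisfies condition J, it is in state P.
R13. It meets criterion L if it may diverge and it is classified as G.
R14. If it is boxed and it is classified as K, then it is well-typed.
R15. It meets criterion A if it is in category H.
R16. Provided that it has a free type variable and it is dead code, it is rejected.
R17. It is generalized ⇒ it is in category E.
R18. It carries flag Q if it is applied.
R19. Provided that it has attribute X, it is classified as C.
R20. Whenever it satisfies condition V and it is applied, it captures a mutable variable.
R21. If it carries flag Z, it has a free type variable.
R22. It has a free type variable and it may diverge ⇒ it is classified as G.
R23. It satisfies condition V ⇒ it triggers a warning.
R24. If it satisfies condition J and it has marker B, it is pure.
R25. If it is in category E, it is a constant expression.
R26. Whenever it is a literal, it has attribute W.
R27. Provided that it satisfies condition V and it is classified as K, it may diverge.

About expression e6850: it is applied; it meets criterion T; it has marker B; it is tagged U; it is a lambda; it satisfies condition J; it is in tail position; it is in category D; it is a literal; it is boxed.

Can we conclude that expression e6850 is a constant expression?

Yes

By R2 (it is applied, it is boxed): it is classified as K.
By R3 (it is a literal, it is in tail position): it satisfies condition V.
By R12 (it has marker B, it satisfies condition J): it is in state P.
By R27 (it satisfies condition V, it is classified as K): it may diverge.
By R6 (it is in state P, it is boxed): it carries flag Z.
By R21 (it carries flag Z): it has a free type variable.
By R22 (it has a free type variable, it may diverge): it is classified as G.
By R9 (it is classified as G): it is generalized.
By R17 (it is generalized): it is in category E.
By R25 (it is in category E): it is a constant expression.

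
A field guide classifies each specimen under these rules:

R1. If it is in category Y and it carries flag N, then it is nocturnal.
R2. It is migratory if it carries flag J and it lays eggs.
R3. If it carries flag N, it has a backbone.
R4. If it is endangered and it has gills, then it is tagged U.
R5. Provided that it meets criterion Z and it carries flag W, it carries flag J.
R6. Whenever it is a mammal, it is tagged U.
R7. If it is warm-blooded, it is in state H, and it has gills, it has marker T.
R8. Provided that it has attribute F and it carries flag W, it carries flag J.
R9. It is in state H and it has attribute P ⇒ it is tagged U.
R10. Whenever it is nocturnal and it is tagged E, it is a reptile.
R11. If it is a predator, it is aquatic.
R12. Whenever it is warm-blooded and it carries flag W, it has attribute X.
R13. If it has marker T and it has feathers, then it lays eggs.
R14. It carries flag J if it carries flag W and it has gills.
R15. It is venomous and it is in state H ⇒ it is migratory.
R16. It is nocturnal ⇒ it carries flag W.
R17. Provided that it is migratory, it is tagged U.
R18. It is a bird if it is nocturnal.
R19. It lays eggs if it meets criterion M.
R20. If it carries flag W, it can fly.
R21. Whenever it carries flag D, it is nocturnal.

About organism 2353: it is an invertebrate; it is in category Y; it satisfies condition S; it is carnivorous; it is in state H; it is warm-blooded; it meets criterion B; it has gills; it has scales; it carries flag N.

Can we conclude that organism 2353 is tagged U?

Forward chaining from the given facts derives: is nocturnal, has a backbone, has marker T, carries flag W, is a bird, can fly, has attribute X, carries flag J.
Rules concluding "it is tagged U": R4 needs "it is endangered"; R6 needs "it is a mammal"; R9 needs "it has attribute P"; R17 needs "it is migratory" — none of these are established.

No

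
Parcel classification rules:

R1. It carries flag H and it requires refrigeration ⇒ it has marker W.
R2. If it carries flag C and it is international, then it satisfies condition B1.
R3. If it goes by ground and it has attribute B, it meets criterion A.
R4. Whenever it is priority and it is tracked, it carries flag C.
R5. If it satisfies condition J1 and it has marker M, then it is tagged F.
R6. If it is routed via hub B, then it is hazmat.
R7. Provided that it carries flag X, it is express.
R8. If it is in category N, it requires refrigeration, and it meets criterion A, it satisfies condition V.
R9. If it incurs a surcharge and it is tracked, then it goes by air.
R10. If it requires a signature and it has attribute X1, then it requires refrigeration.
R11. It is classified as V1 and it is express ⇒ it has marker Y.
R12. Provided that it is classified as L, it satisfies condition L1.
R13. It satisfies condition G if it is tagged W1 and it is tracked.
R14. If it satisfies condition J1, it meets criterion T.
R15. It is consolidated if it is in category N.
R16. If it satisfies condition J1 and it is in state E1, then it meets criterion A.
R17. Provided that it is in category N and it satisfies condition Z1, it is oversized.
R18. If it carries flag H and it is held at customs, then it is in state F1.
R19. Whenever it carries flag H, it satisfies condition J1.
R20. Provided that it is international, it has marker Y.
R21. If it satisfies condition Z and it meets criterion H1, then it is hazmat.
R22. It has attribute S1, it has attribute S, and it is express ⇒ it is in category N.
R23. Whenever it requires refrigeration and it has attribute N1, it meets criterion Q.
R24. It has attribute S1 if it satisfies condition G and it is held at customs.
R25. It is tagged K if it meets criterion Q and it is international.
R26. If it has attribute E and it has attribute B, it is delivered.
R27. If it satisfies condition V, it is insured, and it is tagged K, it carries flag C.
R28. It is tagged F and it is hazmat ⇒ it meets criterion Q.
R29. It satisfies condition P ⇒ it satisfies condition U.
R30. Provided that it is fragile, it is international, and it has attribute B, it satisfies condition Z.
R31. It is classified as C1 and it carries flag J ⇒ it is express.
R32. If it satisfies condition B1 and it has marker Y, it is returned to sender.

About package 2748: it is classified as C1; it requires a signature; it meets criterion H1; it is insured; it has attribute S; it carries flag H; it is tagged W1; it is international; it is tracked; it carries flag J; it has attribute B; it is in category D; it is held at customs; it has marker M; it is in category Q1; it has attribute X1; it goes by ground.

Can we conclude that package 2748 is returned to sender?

No

Forward chaining from the given facts derives: meets criterion A, requires refrigeration, satisfies condition G, is in state F1, satisfies condition J1, has marker Y, has attribute S1, is express, has marker W, is tagged F, meets criterion T, is in category N, satisfies condition V, is consolidated.
The only rule concluding "it is returned to sender" is R32, which needs "it satisfies condition B1"; that is never established.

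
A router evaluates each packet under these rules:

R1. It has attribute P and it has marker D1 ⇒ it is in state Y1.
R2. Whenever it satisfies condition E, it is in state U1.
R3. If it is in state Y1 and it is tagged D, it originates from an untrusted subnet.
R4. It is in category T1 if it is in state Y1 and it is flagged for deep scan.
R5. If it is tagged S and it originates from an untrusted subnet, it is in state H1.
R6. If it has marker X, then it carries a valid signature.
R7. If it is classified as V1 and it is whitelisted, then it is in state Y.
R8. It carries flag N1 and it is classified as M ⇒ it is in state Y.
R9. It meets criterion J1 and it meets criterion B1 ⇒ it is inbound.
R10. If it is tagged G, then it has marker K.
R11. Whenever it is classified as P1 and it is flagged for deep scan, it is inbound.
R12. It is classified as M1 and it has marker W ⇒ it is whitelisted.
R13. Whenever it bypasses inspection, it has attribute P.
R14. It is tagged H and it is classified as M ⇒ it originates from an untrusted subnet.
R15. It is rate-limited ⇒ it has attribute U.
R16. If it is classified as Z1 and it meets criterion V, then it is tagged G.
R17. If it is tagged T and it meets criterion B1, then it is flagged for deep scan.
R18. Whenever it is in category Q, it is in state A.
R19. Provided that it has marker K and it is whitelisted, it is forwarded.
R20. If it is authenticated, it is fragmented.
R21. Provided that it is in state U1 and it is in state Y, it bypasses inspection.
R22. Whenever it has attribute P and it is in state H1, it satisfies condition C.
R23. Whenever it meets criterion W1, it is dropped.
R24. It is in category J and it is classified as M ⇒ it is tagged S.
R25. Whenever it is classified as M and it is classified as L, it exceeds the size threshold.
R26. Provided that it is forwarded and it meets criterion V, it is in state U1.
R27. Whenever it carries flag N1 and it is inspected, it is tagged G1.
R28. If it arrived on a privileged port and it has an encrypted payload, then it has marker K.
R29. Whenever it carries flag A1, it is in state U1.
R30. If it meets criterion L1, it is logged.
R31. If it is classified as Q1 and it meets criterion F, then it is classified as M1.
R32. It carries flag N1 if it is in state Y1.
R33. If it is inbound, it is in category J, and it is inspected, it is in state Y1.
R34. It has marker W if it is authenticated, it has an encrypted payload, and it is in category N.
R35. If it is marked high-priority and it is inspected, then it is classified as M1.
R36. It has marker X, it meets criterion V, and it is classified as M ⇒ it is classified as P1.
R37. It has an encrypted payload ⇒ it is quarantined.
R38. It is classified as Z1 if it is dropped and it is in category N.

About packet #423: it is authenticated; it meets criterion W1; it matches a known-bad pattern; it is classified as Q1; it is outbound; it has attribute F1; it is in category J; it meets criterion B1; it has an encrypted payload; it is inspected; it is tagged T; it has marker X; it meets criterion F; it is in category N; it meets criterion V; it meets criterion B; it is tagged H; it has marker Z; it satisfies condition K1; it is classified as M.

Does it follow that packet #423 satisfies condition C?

Yes

By R14 (it is tagged H, it is classified as M): it originates from an untrusted subnet.
By R17 (it is tagged T, it meets criterion B1): it is flagged for deep scan.
By R23 (it meets criterion W1): it is dropped.
By R24 (it is in category J, it is classified as M): it is tagged S.
By R31 (it is classified as Q1, it meets criterion F): it is classified as M1.
By R34 (it is authenticated, it has an encrypted payload, it is in category N): it has marker W.
By R36 (it has marker X, it meets criterion V, it is classified as M): it is classified as P1.
By R38 (it is dropped, it is in category N): it is classified as Z1.
By R5 (it is tagged S, it originates from an untrusted subnet): it is in state H1.
By R11 (it is classified as P1, it is flagged for deep scan): it is inbound.
By R12 (it is classified as M1, it has marker W): it is whitelisted.
By R16 (it is classified as Z1, it meets criterion V): it is tagged G.
By R33 (it is inbound, it is in category J, it is inspected): it is in state Y1.
By R10 (it is tagged G): it has marker K.
By R19 (it has marker K, it is whitelisted): it is forwarded.
By R26 (it is forwarded, it meets criterion V): it is in state U1.
By R32 (it is in state Y1): it carries flag N1.
By R8 (it carries flag N1, it is classified as M): it is in state Y.
By R21 (it is in state U1, it is in state Y): it bypasses inspection.
By R13 (it bypasses inspection): it has attribute P.
By R22 (it has attribute P, it is in state H1): it satisfies condition C.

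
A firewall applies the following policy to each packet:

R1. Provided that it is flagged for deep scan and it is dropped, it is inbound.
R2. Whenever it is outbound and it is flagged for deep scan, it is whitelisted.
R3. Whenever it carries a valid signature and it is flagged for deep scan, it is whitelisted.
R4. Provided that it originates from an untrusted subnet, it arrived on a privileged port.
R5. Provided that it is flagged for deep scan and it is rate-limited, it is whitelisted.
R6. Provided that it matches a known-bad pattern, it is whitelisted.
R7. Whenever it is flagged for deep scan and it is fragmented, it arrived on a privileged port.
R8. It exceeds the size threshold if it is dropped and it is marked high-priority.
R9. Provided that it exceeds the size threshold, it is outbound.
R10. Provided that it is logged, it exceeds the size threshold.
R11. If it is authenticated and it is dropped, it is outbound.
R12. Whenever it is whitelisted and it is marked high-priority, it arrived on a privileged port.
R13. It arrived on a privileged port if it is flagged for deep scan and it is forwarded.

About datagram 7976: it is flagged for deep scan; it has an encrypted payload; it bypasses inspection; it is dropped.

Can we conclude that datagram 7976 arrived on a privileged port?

Forward chaining from the given facts derives: is inbound.
Rules concluding "it arrived on a privileged port": R4 needs "it originates from an untrusted subnet"; R7 needs "it is fragmented"; R12 needs "it is whitelisted"; R13 needs "it is forwarded" — none of these are established.

No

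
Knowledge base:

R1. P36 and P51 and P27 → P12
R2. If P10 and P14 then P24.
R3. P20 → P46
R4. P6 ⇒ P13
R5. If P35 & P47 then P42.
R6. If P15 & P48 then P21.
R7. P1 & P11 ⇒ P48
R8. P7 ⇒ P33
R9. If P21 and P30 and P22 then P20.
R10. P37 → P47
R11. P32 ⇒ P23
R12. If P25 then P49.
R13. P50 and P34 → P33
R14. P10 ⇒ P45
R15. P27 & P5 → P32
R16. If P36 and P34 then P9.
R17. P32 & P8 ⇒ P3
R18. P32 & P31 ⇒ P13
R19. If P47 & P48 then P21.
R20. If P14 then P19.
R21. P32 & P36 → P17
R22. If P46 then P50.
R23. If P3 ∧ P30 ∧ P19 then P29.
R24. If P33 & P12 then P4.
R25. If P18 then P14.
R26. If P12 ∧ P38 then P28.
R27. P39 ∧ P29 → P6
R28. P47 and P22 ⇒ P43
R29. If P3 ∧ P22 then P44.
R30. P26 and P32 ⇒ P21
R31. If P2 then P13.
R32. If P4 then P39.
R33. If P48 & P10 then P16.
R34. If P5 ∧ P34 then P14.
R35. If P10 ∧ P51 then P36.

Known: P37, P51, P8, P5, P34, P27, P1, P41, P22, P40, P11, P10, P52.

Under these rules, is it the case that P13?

Forward chaining from the given facts derives: P48, P47, P45, P32, P3, P21, P43, P44, P16, P14, P36, P12, P24, P23, P9, P19, P17.
Rules concluding P13: R4 needs P6; R18 needs P31; R31 needs P2 — none of these are established.

No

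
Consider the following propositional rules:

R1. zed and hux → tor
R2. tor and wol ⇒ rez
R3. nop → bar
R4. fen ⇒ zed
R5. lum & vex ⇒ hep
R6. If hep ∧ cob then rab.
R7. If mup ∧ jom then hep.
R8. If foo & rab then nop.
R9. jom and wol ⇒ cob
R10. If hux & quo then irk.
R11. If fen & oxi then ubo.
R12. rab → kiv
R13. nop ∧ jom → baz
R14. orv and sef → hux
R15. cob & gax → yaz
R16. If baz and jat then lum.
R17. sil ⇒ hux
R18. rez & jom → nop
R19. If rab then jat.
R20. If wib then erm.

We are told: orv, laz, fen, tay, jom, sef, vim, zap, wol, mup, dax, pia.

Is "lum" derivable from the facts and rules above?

Yes

zed  (by R4: fen)
hep  (by R7: mup, jom)
cob  (by R9: jom, wol)
hux  (by R14: orv, sef)
tor  (by R1: zed, hux)
rez  (by R2: tor, wol)
rab  (by R6: hep, cob)
nop  (by R18: rez, jom)
jat  (by R19: rab)
baz  (by R13: nop, jom)
lum  (by R16: baz, jat)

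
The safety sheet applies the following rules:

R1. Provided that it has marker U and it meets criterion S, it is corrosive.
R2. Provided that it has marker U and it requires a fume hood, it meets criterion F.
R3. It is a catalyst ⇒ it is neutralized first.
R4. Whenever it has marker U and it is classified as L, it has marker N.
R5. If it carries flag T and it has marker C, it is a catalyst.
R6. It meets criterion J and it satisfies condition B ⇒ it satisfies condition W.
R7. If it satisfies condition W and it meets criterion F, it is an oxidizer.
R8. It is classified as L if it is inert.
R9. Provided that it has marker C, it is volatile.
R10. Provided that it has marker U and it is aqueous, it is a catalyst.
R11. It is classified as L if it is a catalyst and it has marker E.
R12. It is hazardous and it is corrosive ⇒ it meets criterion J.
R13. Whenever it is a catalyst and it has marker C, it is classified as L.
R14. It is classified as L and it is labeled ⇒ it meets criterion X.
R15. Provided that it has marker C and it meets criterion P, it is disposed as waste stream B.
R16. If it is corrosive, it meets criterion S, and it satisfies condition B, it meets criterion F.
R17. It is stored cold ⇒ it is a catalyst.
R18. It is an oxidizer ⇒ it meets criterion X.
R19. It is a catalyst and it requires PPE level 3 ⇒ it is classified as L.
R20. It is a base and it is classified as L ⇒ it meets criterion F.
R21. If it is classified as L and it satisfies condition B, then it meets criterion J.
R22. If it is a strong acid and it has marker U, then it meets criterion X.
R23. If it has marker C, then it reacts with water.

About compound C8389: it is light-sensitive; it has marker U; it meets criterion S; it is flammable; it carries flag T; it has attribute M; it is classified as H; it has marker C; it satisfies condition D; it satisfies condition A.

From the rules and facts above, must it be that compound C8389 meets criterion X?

No

Forward chaining from the given facts derives: is corrosive, is a catalyst, is volatile, is classified as L, reacts with water, is neutralized first, has marker N.
Rules concluding "it meets criterion X": R14 needs "it is labeled"; R18 needs "it is an oxidizer"; R22 needs "it is a strong acid" — none of these are established.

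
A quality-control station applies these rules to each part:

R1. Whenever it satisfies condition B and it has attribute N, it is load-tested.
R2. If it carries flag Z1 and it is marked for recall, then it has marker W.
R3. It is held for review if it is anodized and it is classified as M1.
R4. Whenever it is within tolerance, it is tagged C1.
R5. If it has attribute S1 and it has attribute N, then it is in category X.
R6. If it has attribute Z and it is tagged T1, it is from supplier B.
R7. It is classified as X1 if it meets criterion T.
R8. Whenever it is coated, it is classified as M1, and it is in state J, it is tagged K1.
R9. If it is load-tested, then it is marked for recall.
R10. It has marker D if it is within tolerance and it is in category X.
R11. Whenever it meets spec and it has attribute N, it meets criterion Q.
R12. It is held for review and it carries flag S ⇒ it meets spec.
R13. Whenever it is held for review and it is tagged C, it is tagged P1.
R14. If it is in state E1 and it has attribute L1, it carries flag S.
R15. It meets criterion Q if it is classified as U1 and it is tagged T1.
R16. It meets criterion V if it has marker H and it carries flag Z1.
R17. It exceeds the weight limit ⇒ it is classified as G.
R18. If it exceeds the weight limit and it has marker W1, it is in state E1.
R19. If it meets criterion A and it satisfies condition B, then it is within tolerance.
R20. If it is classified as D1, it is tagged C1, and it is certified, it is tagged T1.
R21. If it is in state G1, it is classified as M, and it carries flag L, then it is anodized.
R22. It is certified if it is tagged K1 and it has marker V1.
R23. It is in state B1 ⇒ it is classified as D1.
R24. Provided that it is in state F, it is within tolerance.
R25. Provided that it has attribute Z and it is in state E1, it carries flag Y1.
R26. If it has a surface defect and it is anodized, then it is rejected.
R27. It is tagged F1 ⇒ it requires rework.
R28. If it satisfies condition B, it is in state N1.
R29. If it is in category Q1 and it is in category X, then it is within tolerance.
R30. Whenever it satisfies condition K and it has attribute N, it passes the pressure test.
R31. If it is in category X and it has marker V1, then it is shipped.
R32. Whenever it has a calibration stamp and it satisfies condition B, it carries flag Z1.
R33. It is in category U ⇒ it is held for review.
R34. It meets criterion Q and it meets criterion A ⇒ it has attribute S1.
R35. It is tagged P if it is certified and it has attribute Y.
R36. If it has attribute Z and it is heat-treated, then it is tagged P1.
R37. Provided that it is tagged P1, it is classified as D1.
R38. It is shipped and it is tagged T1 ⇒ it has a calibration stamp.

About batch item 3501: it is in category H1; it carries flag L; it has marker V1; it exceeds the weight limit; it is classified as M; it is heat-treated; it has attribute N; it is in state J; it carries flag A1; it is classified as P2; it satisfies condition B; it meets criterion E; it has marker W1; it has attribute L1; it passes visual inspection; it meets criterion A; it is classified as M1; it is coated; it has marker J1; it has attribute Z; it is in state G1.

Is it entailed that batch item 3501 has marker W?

Yes

By R1 (it satisfies condition B, it has attribute N): it is load-tested.
By R8 (it is coated, it is classified as M1, it is in state J): it is tagged K1.
By R9 (it is load-tested): it is marked for recall.
By R18 (it exceeds the weight limit, it has marker W1): it is in state E1.
By R19 (it meets criterion A, it satisfies condition B): it is within tolerance.
By R21 (it is in state G1, it is classified as M, it carries flag L): it is anodized.
By R22 (it is tagged K1, it has marker V1): it is certified.
By R36 (it has attribute Z, it is heat-treated): it is tagged P1.
By R37 (it is tagged P1): it is classified as D1.
By R3 (it is anodized, it is classified as M1): it is held for review.
By R4 (it is within tolerance): it is tagged C1.
By R14 (it is in state E1, it has attribute L1): it carries flag S.
By R20 (it is classified as D1, it is tagged C1, it is certified): it is tagged T1.
By R12 (it is held for review, it carries flag S): it meets spec.
By R11 (it meets spec, it has attribute N): it meets criterion Q.
By R34 (it meets criterion Q, it meets criterion A): it has attribute S1.
By R5 (it has attribute S1, it has attribute N): it is in category X.
By R31 (it is in category X, it has marker V1): it is shipped.
By R38 (it is shipped, it is tagged T1): it has a calibration stamp.
By R32 (it has a calibration stamp, it satisfies condition B): it carries flag Z1.
By R2 (it carries flag Z1, it is marked for recall): it has marker W.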